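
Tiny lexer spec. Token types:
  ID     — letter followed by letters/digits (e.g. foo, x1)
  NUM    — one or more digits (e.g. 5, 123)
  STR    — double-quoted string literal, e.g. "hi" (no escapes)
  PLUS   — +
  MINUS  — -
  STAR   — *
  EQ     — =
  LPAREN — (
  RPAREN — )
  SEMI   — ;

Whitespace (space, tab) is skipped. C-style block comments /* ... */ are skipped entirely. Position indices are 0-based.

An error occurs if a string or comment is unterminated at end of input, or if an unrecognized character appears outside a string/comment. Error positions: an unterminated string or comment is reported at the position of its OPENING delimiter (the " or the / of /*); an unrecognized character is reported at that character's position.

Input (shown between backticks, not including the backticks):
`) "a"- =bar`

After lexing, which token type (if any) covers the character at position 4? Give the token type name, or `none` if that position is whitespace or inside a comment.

Answer: STR

Derivation:
pos=0: emit RPAREN ')'
pos=2: enter STRING mode
pos=2: emit STR "a" (now at pos=5)
pos=5: emit MINUS '-'
pos=7: emit EQ '='
pos=8: emit ID 'bar' (now at pos=11)
DONE. 5 tokens: [RPAREN, STR, MINUS, EQ, ID]
Position 4: char is '"' -> STR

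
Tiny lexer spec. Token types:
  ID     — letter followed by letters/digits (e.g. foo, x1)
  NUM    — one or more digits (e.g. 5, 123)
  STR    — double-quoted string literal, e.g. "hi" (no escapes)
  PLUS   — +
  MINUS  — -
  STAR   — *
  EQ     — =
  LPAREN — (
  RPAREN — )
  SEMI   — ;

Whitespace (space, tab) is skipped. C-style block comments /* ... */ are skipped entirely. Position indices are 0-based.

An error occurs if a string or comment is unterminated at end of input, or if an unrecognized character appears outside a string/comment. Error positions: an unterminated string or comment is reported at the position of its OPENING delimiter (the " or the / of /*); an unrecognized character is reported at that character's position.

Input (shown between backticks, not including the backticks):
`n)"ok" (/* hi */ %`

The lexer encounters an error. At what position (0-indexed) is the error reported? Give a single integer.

Answer: 17

Derivation:
pos=0: emit ID 'n' (now at pos=1)
pos=1: emit RPAREN ')'
pos=2: enter STRING mode
pos=2: emit STR "ok" (now at pos=6)
pos=7: emit LPAREN '('
pos=8: enter COMMENT mode (saw '/*')
exit COMMENT mode (now at pos=16)
pos=17: ERROR — unrecognized char '%'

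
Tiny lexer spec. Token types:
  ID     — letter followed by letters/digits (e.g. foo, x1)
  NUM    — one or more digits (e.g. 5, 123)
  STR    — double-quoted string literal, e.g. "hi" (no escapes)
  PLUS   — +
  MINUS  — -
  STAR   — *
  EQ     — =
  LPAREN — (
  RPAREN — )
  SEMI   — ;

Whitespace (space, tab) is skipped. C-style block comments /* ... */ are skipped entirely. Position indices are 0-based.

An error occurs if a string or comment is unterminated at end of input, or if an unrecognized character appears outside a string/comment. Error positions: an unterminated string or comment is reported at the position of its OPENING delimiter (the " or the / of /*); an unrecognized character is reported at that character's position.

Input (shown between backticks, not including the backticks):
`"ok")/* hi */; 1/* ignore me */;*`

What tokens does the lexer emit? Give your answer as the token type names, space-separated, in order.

pos=0: enter STRING mode
pos=0: emit STR "ok" (now at pos=4)
pos=4: emit RPAREN ')'
pos=5: enter COMMENT mode (saw '/*')
exit COMMENT mode (now at pos=13)
pos=13: emit SEMI ';'
pos=15: emit NUM '1' (now at pos=16)
pos=16: enter COMMENT mode (saw '/*')
exit COMMENT mode (now at pos=31)
pos=31: emit SEMI ';'
pos=32: emit STAR '*'
DONE. 6 tokens: [STR, RPAREN, SEMI, NUM, SEMI, STAR]

Answer: STR RPAREN SEMI NUM SEMI STAR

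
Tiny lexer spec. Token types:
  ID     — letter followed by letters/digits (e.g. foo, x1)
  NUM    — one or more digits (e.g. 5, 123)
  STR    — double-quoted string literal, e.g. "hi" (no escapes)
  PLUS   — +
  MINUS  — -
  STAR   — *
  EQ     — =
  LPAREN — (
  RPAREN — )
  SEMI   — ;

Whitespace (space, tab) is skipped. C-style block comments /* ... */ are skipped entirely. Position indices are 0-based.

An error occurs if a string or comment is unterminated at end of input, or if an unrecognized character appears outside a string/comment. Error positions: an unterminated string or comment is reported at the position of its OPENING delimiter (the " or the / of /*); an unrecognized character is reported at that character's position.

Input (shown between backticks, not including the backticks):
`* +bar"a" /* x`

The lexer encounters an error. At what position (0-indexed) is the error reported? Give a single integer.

pos=0: emit STAR '*'
pos=2: emit PLUS '+'
pos=3: emit ID 'bar' (now at pos=6)
pos=6: enter STRING mode
pos=6: emit STR "a" (now at pos=9)
pos=10: enter COMMENT mode (saw '/*')
pos=10: ERROR — unterminated comment (reached EOF)

Answer: 10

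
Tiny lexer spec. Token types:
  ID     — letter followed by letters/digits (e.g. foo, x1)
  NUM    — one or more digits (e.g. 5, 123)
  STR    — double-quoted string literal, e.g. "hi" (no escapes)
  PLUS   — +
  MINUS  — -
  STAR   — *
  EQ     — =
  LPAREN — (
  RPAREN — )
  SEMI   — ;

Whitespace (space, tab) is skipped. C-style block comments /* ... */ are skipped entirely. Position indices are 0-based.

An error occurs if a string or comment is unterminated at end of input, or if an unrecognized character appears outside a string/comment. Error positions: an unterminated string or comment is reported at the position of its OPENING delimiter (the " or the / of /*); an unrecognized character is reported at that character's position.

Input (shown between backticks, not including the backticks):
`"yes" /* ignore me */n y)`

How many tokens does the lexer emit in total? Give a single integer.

pos=0: enter STRING mode
pos=0: emit STR "yes" (now at pos=5)
pos=6: enter COMMENT mode (saw '/*')
exit COMMENT mode (now at pos=21)
pos=21: emit ID 'n' (now at pos=22)
pos=23: emit ID 'y' (now at pos=24)
pos=24: emit RPAREN ')'
DONE. 4 tokens: [STR, ID, ID, RPAREN]

Answer: 4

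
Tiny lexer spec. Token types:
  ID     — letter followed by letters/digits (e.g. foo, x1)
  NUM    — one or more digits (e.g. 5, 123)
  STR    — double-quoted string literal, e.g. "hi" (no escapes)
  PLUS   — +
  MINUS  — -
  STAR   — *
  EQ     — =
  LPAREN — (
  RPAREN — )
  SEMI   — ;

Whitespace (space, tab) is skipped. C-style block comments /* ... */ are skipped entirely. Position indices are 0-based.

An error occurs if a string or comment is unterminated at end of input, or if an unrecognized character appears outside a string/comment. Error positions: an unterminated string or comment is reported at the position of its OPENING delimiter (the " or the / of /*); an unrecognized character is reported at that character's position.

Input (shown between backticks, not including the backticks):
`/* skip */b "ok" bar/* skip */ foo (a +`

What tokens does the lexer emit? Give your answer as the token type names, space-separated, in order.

pos=0: enter COMMENT mode (saw '/*')
exit COMMENT mode (now at pos=10)
pos=10: emit ID 'b' (now at pos=11)
pos=12: enter STRING mode
pos=12: emit STR "ok" (now at pos=16)
pos=17: emit ID 'bar' (now at pos=20)
pos=20: enter COMMENT mode (saw '/*')
exit COMMENT mode (now at pos=30)
pos=31: emit ID 'foo' (now at pos=34)
pos=35: emit LPAREN '('
pos=36: emit ID 'a' (now at pos=37)
pos=38: emit PLUS '+'
DONE. 7 tokens: [ID, STR, ID, ID, LPAREN, ID, PLUS]

Answer: ID STR ID ID LPAREN ID PLUS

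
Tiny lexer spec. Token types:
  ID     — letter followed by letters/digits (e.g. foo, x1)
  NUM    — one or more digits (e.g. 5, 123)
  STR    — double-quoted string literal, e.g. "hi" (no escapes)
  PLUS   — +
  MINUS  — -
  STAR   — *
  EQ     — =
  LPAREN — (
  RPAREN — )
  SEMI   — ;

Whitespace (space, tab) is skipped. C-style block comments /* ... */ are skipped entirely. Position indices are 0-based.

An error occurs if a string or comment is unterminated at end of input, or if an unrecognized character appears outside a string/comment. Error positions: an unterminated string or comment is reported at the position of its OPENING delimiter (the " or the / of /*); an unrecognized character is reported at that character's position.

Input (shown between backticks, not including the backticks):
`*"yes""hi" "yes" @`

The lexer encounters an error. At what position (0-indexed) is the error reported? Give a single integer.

pos=0: emit STAR '*'
pos=1: enter STRING mode
pos=1: emit STR "yes" (now at pos=6)
pos=6: enter STRING mode
pos=6: emit STR "hi" (now at pos=10)
pos=11: enter STRING mode
pos=11: emit STR "yes" (now at pos=16)
pos=17: ERROR — unrecognized char '@'

Answer: 17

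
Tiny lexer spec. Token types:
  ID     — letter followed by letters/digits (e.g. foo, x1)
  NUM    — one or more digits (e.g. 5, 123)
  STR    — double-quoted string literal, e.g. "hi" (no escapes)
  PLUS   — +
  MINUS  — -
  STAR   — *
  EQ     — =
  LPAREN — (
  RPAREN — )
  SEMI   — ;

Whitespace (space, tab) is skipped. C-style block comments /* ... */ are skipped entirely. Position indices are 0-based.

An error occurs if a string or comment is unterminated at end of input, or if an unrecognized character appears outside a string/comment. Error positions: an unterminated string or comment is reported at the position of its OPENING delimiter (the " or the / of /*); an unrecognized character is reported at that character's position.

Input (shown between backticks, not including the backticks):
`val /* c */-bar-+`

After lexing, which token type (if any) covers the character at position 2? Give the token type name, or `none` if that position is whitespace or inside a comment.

pos=0: emit ID 'val' (now at pos=3)
pos=4: enter COMMENT mode (saw '/*')
exit COMMENT mode (now at pos=11)
pos=11: emit MINUS '-'
pos=12: emit ID 'bar' (now at pos=15)
pos=15: emit MINUS '-'
pos=16: emit PLUS '+'
DONE. 5 tokens: [ID, MINUS, ID, MINUS, PLUS]
Position 2: char is 'l' -> ID

Answer: ID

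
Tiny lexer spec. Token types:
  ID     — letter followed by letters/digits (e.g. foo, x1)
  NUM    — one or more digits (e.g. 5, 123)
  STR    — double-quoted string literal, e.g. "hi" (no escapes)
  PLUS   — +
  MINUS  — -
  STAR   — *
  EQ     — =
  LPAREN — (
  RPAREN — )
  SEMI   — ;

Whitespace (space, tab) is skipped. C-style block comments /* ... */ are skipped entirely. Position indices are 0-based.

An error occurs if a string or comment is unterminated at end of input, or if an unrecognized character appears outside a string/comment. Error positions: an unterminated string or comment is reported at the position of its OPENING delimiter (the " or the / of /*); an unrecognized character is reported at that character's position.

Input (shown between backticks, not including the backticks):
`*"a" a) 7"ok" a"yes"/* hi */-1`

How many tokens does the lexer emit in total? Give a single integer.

pos=0: emit STAR '*'
pos=1: enter STRING mode
pos=1: emit STR "a" (now at pos=4)
pos=5: emit ID 'a' (now at pos=6)
pos=6: emit RPAREN ')'
pos=8: emit NUM '7' (now at pos=9)
pos=9: enter STRING mode
pos=9: emit STR "ok" (now at pos=13)
pos=14: emit ID 'a' (now at pos=15)
pos=15: enter STRING mode
pos=15: emit STR "yes" (now at pos=20)
pos=20: enter COMMENT mode (saw '/*')
exit COMMENT mode (now at pos=28)
pos=28: emit MINUS '-'
pos=29: emit NUM '1' (now at pos=30)
DONE. 10 tokens: [STAR, STR, ID, RPAREN, NUM, STR, ID, STR, MINUS, NUM]

Answer: 10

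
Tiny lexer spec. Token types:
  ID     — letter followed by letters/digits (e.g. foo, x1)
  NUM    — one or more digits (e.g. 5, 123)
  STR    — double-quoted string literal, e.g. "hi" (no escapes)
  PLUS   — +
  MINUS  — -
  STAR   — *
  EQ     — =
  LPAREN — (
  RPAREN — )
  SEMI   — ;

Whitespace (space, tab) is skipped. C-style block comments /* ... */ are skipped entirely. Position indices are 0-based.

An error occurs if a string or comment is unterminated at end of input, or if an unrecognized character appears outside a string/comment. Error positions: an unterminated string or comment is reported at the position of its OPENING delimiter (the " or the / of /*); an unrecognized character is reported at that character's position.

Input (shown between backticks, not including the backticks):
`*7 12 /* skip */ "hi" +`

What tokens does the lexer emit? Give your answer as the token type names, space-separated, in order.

pos=0: emit STAR '*'
pos=1: emit NUM '7' (now at pos=2)
pos=3: emit NUM '12' (now at pos=5)
pos=6: enter COMMENT mode (saw '/*')
exit COMMENT mode (now at pos=16)
pos=17: enter STRING mode
pos=17: emit STR "hi" (now at pos=21)
pos=22: emit PLUS '+'
DONE. 5 tokens: [STAR, NUM, NUM, STR, PLUS]

Answer: STAR NUM NUM STR PLUS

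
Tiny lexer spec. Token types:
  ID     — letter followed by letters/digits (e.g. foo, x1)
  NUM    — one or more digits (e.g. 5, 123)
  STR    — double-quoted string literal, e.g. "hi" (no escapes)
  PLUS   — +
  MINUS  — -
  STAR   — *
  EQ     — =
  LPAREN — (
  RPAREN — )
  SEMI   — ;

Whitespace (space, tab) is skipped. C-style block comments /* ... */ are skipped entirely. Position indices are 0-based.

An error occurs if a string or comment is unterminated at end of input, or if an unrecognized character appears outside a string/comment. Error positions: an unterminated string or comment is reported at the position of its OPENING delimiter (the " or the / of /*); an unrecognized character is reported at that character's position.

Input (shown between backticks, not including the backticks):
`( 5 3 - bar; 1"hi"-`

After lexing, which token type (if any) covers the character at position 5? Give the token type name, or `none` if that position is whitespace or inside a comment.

pos=0: emit LPAREN '('
pos=2: emit NUM '5' (now at pos=3)
pos=4: emit NUM '3' (now at pos=5)
pos=6: emit MINUS '-'
pos=8: emit ID 'bar' (now at pos=11)
pos=11: emit SEMI ';'
pos=13: emit NUM '1' (now at pos=14)
pos=14: enter STRING mode
pos=14: emit STR "hi" (now at pos=18)
pos=18: emit MINUS '-'
DONE. 9 tokens: [LPAREN, NUM, NUM, MINUS, ID, SEMI, NUM, STR, MINUS]
Position 5: char is ' ' -> none

Answer: none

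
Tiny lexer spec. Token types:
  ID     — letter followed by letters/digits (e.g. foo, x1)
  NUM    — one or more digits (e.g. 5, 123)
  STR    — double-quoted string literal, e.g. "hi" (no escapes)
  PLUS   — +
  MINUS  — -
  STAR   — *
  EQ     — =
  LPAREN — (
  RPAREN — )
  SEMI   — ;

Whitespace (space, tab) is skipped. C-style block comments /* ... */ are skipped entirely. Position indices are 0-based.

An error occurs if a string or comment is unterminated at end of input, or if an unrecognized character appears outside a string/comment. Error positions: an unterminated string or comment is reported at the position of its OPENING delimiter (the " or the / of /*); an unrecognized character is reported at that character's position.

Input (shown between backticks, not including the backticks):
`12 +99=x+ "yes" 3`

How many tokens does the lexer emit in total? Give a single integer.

Answer: 8

Derivation:
pos=0: emit NUM '12' (now at pos=2)
pos=3: emit PLUS '+'
pos=4: emit NUM '99' (now at pos=6)
pos=6: emit EQ '='
pos=7: emit ID 'x' (now at pos=8)
pos=8: emit PLUS '+'
pos=10: enter STRING mode
pos=10: emit STR "yes" (now at pos=15)
pos=16: emit NUM '3' (now at pos=17)
DONE. 8 tokens: [NUM, PLUS, NUM, EQ, ID, PLUS, STR, NUM]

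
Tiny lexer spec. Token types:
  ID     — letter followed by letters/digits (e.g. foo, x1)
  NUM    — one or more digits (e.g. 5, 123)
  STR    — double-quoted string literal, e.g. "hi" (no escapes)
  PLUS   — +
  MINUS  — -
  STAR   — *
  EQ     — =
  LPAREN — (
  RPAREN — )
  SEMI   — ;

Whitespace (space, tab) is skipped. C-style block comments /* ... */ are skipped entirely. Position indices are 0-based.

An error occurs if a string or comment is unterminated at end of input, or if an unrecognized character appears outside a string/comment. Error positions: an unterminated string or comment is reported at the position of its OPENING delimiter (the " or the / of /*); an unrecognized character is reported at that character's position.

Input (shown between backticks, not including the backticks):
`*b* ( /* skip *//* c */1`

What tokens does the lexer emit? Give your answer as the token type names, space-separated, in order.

Answer: STAR ID STAR LPAREN NUM

Derivation:
pos=0: emit STAR '*'
pos=1: emit ID 'b' (now at pos=2)
pos=2: emit STAR '*'
pos=4: emit LPAREN '('
pos=6: enter COMMENT mode (saw '/*')
exit COMMENT mode (now at pos=16)
pos=16: enter COMMENT mode (saw '/*')
exit COMMENT mode (now at pos=23)
pos=23: emit NUM '1' (now at pos=24)
DONE. 5 tokens: [STAR, ID, STAR, LPAREN, NUM]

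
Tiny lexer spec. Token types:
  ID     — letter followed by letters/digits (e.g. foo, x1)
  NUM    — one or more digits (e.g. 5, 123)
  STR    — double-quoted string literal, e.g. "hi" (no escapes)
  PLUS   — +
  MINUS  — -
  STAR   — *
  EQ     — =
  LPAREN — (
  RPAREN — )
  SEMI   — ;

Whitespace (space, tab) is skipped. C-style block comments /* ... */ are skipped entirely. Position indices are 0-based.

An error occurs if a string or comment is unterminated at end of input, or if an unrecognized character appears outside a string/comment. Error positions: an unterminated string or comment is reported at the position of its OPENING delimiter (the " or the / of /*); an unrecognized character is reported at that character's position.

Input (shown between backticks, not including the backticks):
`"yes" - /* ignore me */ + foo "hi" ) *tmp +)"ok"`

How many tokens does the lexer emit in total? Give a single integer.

Answer: 11

Derivation:
pos=0: enter STRING mode
pos=0: emit STR "yes" (now at pos=5)
pos=6: emit MINUS '-'
pos=8: enter COMMENT mode (saw '/*')
exit COMMENT mode (now at pos=23)
pos=24: emit PLUS '+'
pos=26: emit ID 'foo' (now at pos=29)
pos=30: enter STRING mode
pos=30: emit STR "hi" (now at pos=34)
pos=35: emit RPAREN ')'
pos=37: emit STAR '*'
pos=38: emit ID 'tmp' (now at pos=41)
pos=42: emit PLUS '+'
pos=43: emit RPAREN ')'
pos=44: enter STRING mode
pos=44: emit STR "ok" (now at pos=48)
DONE. 11 tokens: [STR, MINUS, PLUS, ID, STR, RPAREN, STAR, ID, PLUS, RPAREN, STR]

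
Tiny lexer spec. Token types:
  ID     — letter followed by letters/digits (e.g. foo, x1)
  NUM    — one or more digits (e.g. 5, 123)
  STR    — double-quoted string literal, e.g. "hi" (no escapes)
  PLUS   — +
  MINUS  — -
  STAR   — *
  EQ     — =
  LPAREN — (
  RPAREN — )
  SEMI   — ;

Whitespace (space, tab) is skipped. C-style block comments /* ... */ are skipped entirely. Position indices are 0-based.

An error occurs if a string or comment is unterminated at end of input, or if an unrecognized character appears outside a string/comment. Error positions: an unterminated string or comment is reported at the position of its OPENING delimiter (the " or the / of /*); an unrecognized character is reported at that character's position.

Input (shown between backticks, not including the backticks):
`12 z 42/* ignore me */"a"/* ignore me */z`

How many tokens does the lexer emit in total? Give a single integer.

pos=0: emit NUM '12' (now at pos=2)
pos=3: emit ID 'z' (now at pos=4)
pos=5: emit NUM '42' (now at pos=7)
pos=7: enter COMMENT mode (saw '/*')
exit COMMENT mode (now at pos=22)
pos=22: enter STRING mode
pos=22: emit STR "a" (now at pos=25)
pos=25: enter COMMENT mode (saw '/*')
exit COMMENT mode (now at pos=40)
pos=40: emit ID 'z' (now at pos=41)
DONE. 5 tokens: [NUM, ID, NUM, STR, ID]

Answer: 5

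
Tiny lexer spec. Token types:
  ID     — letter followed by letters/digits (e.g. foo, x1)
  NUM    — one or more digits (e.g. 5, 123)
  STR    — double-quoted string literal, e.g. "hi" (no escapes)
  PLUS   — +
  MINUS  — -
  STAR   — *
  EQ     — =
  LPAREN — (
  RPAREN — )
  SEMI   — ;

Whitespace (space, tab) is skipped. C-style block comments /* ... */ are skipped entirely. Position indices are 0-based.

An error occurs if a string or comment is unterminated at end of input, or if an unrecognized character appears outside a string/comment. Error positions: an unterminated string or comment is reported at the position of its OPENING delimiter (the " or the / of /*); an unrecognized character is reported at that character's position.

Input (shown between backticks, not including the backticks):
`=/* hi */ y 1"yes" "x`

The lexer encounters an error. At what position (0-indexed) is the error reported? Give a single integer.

Answer: 19

Derivation:
pos=0: emit EQ '='
pos=1: enter COMMENT mode (saw '/*')
exit COMMENT mode (now at pos=9)
pos=10: emit ID 'y' (now at pos=11)
pos=12: emit NUM '1' (now at pos=13)
pos=13: enter STRING mode
pos=13: emit STR "yes" (now at pos=18)
pos=19: enter STRING mode
pos=19: ERROR — unterminated string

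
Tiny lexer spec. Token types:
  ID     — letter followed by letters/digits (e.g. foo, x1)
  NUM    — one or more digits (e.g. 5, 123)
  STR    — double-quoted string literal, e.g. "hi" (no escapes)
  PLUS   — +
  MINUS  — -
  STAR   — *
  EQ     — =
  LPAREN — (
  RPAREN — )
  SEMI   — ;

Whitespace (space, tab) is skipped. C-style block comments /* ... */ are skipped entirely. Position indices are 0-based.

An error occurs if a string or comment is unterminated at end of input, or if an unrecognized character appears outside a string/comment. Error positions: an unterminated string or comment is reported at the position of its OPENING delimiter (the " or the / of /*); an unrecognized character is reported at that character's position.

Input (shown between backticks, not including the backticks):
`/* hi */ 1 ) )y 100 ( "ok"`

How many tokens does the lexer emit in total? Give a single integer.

pos=0: enter COMMENT mode (saw '/*')
exit COMMENT mode (now at pos=8)
pos=9: emit NUM '1' (now at pos=10)
pos=11: emit RPAREN ')'
pos=13: emit RPAREN ')'
pos=14: emit ID 'y' (now at pos=15)
pos=16: emit NUM '100' (now at pos=19)
pos=20: emit LPAREN '('
pos=22: enter STRING mode
pos=22: emit STR "ok" (now at pos=26)
DONE. 7 tokens: [NUM, RPAREN, RPAREN, ID, NUM, LPAREN, STR]

Answer: 7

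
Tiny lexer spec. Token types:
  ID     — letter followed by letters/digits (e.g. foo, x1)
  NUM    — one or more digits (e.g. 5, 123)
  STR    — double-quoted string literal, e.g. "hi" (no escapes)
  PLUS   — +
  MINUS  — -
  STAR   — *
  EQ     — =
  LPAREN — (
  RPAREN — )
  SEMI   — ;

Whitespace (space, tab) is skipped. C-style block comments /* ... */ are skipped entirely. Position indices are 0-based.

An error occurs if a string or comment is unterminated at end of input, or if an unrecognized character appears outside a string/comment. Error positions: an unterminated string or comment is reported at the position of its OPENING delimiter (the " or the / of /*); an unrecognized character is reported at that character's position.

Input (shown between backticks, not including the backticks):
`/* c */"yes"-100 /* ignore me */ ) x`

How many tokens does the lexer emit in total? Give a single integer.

Answer: 5

Derivation:
pos=0: enter COMMENT mode (saw '/*')
exit COMMENT mode (now at pos=7)
pos=7: enter STRING mode
pos=7: emit STR "yes" (now at pos=12)
pos=12: emit MINUS '-'
pos=13: emit NUM '100' (now at pos=16)
pos=17: enter COMMENT mode (saw '/*')
exit COMMENT mode (now at pos=32)
pos=33: emit RPAREN ')'
pos=35: emit ID 'x' (now at pos=36)
DONE. 5 tokens: [STR, MINUS, NUM, RPAREN, ID]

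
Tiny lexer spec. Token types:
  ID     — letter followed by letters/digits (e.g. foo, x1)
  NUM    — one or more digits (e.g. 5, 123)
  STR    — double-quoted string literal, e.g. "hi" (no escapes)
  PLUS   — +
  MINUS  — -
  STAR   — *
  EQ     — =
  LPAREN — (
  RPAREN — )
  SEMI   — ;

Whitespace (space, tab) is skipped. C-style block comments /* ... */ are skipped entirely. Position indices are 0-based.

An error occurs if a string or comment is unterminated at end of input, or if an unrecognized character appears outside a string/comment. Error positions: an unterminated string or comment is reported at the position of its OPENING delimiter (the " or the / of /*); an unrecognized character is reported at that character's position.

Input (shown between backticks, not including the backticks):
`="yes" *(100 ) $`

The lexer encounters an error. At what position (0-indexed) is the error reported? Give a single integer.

pos=0: emit EQ '='
pos=1: enter STRING mode
pos=1: emit STR "yes" (now at pos=6)
pos=7: emit STAR '*'
pos=8: emit LPAREN '('
pos=9: emit NUM '100' (now at pos=12)
pos=13: emit RPAREN ')'
pos=15: ERROR — unrecognized char '$'

Answer: 15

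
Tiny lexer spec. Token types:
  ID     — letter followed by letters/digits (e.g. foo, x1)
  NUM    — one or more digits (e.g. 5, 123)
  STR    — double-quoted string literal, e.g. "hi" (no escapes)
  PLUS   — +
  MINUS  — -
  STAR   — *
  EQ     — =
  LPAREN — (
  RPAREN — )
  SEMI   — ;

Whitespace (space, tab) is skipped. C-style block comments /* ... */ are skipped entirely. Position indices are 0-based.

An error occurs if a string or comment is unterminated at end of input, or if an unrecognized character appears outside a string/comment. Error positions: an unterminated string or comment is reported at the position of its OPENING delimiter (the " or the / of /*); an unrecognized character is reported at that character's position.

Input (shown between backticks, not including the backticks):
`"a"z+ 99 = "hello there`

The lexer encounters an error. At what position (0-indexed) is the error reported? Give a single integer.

pos=0: enter STRING mode
pos=0: emit STR "a" (now at pos=3)
pos=3: emit ID 'z' (now at pos=4)
pos=4: emit PLUS '+'
pos=6: emit NUM '99' (now at pos=8)
pos=9: emit EQ '='
pos=11: enter STRING mode
pos=11: ERROR — unterminated string

Answer: 11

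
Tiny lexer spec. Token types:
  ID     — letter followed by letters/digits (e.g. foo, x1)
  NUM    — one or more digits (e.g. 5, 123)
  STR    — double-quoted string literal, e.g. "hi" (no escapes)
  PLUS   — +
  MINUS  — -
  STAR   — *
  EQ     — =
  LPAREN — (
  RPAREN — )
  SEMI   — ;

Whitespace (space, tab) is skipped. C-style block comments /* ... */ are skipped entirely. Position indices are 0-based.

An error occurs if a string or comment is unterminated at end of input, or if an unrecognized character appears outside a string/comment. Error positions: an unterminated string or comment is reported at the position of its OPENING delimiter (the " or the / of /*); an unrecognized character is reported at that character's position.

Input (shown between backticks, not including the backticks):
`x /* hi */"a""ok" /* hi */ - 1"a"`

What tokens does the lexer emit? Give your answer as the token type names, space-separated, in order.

Answer: ID STR STR MINUS NUM STR

Derivation:
pos=0: emit ID 'x' (now at pos=1)
pos=2: enter COMMENT mode (saw '/*')
exit COMMENT mode (now at pos=10)
pos=10: enter STRING mode
pos=10: emit STR "a" (now at pos=13)
pos=13: enter STRING mode
pos=13: emit STR "ok" (now at pos=17)
pos=18: enter COMMENT mode (saw '/*')
exit COMMENT mode (now at pos=26)
pos=27: emit MINUS '-'
pos=29: emit NUM '1' (now at pos=30)
pos=30: enter STRING mode
pos=30: emit STR "a" (now at pos=33)
DONE. 6 tokens: [ID, STR, STR, MINUS, NUM, STR]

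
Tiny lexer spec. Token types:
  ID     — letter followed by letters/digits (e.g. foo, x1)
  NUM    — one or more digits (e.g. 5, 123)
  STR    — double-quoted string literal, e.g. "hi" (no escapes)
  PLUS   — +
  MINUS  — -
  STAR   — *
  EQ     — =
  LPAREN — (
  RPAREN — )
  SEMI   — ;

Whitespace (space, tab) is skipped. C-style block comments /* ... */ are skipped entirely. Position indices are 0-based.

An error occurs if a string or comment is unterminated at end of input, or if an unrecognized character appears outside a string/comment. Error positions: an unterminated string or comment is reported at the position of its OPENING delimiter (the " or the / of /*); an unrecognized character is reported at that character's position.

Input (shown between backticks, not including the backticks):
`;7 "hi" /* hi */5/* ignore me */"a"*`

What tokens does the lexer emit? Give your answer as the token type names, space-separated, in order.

Answer: SEMI NUM STR NUM STR STAR

Derivation:
pos=0: emit SEMI ';'
pos=1: emit NUM '7' (now at pos=2)
pos=3: enter STRING mode
pos=3: emit STR "hi" (now at pos=7)
pos=8: enter COMMENT mode (saw '/*')
exit COMMENT mode (now at pos=16)
pos=16: emit NUM '5' (now at pos=17)
pos=17: enter COMMENT mode (saw '/*')
exit COMMENT mode (now at pos=32)
pos=32: enter STRING mode
pos=32: emit STR "a" (now at pos=35)
pos=35: emit STAR '*'
DONE. 6 tokens: [SEMI, NUM, STR, NUM, STR, STAR]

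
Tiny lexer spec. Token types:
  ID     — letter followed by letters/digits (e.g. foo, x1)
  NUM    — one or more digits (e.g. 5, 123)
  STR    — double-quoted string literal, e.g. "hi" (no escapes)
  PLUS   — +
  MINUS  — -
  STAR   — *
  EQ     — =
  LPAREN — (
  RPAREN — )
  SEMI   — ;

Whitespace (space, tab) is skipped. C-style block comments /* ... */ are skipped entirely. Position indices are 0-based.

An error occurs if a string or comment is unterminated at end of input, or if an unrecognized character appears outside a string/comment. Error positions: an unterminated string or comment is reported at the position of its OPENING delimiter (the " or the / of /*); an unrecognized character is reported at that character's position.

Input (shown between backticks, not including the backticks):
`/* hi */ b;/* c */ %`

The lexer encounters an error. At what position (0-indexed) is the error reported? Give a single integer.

pos=0: enter COMMENT mode (saw '/*')
exit COMMENT mode (now at pos=8)
pos=9: emit ID 'b' (now at pos=10)
pos=10: emit SEMI ';'
pos=11: enter COMMENT mode (saw '/*')
exit COMMENT mode (now at pos=18)
pos=19: ERROR — unrecognized char '%'

Answer: 19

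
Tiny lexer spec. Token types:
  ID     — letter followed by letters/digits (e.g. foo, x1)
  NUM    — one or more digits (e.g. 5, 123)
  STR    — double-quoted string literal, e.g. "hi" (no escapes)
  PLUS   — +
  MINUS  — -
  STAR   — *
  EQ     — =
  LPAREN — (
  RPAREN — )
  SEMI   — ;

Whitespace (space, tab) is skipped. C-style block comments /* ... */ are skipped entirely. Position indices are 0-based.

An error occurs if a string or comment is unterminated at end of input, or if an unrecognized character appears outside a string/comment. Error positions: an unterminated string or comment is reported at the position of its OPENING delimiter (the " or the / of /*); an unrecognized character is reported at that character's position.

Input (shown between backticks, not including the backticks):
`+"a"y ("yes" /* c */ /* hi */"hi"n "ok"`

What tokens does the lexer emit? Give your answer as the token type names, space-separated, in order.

Answer: PLUS STR ID LPAREN STR STR ID STR

Derivation:
pos=0: emit PLUS '+'
pos=1: enter STRING mode
pos=1: emit STR "a" (now at pos=4)
pos=4: emit ID 'y' (now at pos=5)
pos=6: emit LPAREN '('
pos=7: enter STRING mode
pos=7: emit STR "yes" (now at pos=12)
pos=13: enter COMMENT mode (saw '/*')
exit COMMENT mode (now at pos=20)
pos=21: enter COMMENT mode (saw '/*')
exit COMMENT mode (now at pos=29)
pos=29: enter STRING mode
pos=29: emit STR "hi" (now at pos=33)
pos=33: emit ID 'n' (now at pos=34)
pos=35: enter STRING mode
pos=35: emit STR "ok" (now at pos=39)
DONE. 8 tokens: [PLUS, STR, ID, LPAREN, STR, STR, ID, STR]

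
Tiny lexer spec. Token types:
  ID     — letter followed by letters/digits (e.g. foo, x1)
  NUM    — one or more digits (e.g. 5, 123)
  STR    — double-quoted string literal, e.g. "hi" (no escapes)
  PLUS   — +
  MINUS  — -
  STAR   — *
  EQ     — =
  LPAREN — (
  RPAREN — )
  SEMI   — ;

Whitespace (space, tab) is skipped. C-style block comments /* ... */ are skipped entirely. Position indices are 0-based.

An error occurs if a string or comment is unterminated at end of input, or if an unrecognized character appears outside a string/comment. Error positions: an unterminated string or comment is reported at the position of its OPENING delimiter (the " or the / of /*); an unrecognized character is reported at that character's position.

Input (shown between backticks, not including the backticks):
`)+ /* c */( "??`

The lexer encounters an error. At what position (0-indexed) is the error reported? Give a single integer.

Answer: 12

Derivation:
pos=0: emit RPAREN ')'
pos=1: emit PLUS '+'
pos=3: enter COMMENT mode (saw '/*')
exit COMMENT mode (now at pos=10)
pos=10: emit LPAREN '('
pos=12: enter STRING mode
pos=12: ERROR — unterminated string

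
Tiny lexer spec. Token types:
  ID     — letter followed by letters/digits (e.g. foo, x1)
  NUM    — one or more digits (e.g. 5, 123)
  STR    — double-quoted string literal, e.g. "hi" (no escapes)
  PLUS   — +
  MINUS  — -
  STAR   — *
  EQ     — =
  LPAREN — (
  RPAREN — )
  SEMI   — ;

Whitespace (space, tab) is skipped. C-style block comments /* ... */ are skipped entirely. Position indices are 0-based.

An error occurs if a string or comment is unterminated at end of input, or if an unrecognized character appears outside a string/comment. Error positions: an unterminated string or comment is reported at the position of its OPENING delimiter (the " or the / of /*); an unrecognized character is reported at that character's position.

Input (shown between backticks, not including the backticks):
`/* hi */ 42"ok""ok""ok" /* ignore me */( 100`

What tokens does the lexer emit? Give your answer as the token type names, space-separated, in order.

pos=0: enter COMMENT mode (saw '/*')
exit COMMENT mode (now at pos=8)
pos=9: emit NUM '42' (now at pos=11)
pos=11: enter STRING mode
pos=11: emit STR "ok" (now at pos=15)
pos=15: enter STRING mode
pos=15: emit STR "ok" (now at pos=19)
pos=19: enter STRING mode
pos=19: emit STR "ok" (now at pos=23)
pos=24: enter COMMENT mode (saw '/*')
exit COMMENT mode (now at pos=39)
pos=39: emit LPAREN '('
pos=41: emit NUM '100' (now at pos=44)
DONE. 6 tokens: [NUM, STR, STR, STR, LPAREN, NUM]

Answer: NUM STR STR STR LPAREN NUM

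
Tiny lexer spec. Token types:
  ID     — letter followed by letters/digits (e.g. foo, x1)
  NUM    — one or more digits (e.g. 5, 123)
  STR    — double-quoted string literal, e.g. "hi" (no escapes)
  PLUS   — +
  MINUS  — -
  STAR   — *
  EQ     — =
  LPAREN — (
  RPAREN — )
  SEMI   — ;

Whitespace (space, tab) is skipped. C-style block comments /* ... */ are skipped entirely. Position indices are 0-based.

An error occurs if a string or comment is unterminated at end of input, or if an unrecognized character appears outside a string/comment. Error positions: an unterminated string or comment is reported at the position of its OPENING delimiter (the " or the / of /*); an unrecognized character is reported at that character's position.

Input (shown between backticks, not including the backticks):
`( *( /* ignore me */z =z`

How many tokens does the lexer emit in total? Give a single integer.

pos=0: emit LPAREN '('
pos=2: emit STAR '*'
pos=3: emit LPAREN '('
pos=5: enter COMMENT mode (saw '/*')
exit COMMENT mode (now at pos=20)
pos=20: emit ID 'z' (now at pos=21)
pos=22: emit EQ '='
pos=23: emit ID 'z' (now at pos=24)
DONE. 6 tokens: [LPAREN, STAR, LPAREN, ID, EQ, ID]

Answer: 6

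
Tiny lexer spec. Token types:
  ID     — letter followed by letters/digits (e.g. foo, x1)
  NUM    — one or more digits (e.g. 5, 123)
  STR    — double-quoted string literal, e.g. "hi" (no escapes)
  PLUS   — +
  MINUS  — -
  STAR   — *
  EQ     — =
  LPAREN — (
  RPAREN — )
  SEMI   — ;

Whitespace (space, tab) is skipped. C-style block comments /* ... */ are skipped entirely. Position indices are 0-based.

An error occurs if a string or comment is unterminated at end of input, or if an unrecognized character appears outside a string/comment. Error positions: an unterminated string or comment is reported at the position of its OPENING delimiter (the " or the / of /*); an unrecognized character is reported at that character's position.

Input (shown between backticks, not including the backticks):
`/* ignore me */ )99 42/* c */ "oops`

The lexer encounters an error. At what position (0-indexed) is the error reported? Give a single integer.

Answer: 30

Derivation:
pos=0: enter COMMENT mode (saw '/*')
exit COMMENT mode (now at pos=15)
pos=16: emit RPAREN ')'
pos=17: emit NUM '99' (now at pos=19)
pos=20: emit NUM '42' (now at pos=22)
pos=22: enter COMMENT mode (saw '/*')
exit COMMENT mode (now at pos=29)
pos=30: enter STRING mode
pos=30: ERROR — unterminated string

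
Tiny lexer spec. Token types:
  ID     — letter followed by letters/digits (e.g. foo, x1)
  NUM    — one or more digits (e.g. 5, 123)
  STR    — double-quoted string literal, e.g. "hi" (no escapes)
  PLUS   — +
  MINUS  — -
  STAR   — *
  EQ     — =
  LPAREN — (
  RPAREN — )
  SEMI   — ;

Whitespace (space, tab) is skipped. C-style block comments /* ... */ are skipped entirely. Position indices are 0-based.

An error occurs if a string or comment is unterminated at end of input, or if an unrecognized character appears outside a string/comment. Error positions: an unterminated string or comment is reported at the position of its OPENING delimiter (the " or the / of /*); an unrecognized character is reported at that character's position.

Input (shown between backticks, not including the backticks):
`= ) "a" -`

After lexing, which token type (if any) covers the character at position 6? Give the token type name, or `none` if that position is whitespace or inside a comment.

pos=0: emit EQ '='
pos=2: emit RPAREN ')'
pos=4: enter STRING mode
pos=4: emit STR "a" (now at pos=7)
pos=8: emit MINUS '-'
DONE. 4 tokens: [EQ, RPAREN, STR, MINUS]
Position 6: char is '"' -> STR

Answer: STR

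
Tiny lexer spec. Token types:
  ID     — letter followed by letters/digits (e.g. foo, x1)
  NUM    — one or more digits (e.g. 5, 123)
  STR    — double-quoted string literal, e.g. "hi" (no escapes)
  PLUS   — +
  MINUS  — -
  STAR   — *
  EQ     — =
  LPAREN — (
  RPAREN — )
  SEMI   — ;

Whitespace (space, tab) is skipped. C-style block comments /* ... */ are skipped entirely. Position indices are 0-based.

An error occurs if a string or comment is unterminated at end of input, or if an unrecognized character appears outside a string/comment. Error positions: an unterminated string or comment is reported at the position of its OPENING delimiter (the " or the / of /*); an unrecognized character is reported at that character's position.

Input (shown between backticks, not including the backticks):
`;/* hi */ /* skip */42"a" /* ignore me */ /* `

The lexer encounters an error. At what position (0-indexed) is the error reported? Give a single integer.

pos=0: emit SEMI ';'
pos=1: enter COMMENT mode (saw '/*')
exit COMMENT mode (now at pos=9)
pos=10: enter COMMENT mode (saw '/*')
exit COMMENT mode (now at pos=20)
pos=20: emit NUM '42' (now at pos=22)
pos=22: enter STRING mode
pos=22: emit STR "a" (now at pos=25)
pos=26: enter COMMENT mode (saw '/*')
exit COMMENT mode (now at pos=41)
pos=42: enter COMMENT mode (saw '/*')
pos=42: ERROR — unterminated comment (reached EOF)

Answer: 42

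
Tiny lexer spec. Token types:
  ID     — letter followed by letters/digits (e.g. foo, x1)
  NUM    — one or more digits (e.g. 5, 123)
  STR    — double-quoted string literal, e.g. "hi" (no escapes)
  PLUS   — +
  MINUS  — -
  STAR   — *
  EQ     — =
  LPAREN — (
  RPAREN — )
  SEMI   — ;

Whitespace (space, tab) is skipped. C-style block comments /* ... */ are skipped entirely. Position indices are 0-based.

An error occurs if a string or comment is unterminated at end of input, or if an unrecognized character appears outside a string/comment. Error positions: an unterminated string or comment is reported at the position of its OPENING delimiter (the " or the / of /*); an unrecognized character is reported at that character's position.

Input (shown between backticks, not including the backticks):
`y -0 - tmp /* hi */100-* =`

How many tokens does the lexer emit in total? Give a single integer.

pos=0: emit ID 'y' (now at pos=1)
pos=2: emit MINUS '-'
pos=3: emit NUM '0' (now at pos=4)
pos=5: emit MINUS '-'
pos=7: emit ID 'tmp' (now at pos=10)
pos=11: enter COMMENT mode (saw '/*')
exit COMMENT mode (now at pos=19)
pos=19: emit NUM '100' (now at pos=22)
pos=22: emit MINUS '-'
pos=23: emit STAR '*'
pos=25: emit EQ '='
DONE. 9 tokens: [ID, MINUS, NUM, MINUS, ID, NUM, MINUS, STAR, EQ]

Answer: 9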